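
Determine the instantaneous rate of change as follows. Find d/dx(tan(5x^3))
Chain rule: d/dx[tan(u)]=sec²(u)·u' where u=5x^3
u'=15x^2

Answer: 15x^2·sec²(5x^3)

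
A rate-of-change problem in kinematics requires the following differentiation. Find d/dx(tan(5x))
Chain rule: d/dx[tan(u)]=sec²(u)·u' where u=5x
u'=5

Answer: 5·sec²(5x)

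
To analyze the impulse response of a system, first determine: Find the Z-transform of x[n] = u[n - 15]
Using the time-shift property: Z{u[n-15]} = z^(-15)*z/(z-1)
= z^(-14)/(z-1)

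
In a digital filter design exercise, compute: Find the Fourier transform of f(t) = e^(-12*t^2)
The Fourier transform of a Gaussian e^(-a*t^2) is sqrt(pi/a)*e^(-omega^2/(4a)).
With a=12: F(omega)=sqrt(pi/12)*e^(-omega^2/48)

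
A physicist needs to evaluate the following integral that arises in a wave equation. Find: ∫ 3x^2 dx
Using power rule: ∫ 3x^2 dx=3/3 x^3 + C=x^3 + C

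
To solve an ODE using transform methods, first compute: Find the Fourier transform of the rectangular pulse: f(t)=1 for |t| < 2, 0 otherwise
F(omega) = integral from -2 to 2 of e^(-j*omega*t) dt
= 2*sin(2*omega)/omega = 4*sinc(2*omega/pi)

Answer: 2*sin(2*omega)/omega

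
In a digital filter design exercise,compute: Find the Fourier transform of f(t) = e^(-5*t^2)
The Fourier transform of a Gaussian e^(-a * t^2) is sqrt(pi/a) * e^(-omega^2/(4a)).
With a = 5: F(omega) = sqrt(pi/5) * e^(-omega^2/20)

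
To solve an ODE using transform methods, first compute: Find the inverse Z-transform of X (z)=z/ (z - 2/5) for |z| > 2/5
Standard pair: z/(z-a) <-> a^n*u[n] for causal signals
With a = 2/5: x[n] = (2/5)^n*u[n]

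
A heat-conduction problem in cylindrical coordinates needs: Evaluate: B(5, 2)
B(x,y) = Γ(x)Γ(y)/Γ(x+y) = (x-1)!(y-1)!/(x+y-1)!
B(5,2) = 4!·1!/6! = 1/30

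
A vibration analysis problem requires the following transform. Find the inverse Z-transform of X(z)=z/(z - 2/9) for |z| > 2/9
Standard pair: z/(z-a) <-> a^n*u[n] for causal signals
With a = 2/9: x[n] = (2/9)^n*u[n]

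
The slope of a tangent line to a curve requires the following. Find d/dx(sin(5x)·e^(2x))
Product rule: (fg)' = f'g+fg'
f = sin(5x), f' = 5·cos(5x)
g = e^(2x), g' = 2·e^(2x)

Answer: 5·cos(5x)·e^(2x)+2·sin(5x)·e^(2x)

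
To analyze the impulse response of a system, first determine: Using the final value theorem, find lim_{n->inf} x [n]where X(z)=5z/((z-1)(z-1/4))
Final value theorem: lim x[n] = lim_{z->1} (z-1) * X(z)
(z-1) * X(z) = 5z/(z-1/4)
As z->1: 5/(1-1/4) = 5/(3/4) = 20/3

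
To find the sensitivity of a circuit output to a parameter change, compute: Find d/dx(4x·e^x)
Product rule: (fg)' = f'g+fg'
f = 4x, f' = 4
g = e^x, g' = e^x

Answer: 4·e^x+4x·e^x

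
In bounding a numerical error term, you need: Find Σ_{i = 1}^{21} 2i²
= 2·n(n+1)(2n+1)/6 = 2·21·22·43/6 = 6622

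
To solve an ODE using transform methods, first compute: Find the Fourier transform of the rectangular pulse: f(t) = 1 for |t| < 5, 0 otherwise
F(omega)=integral from -5 to 5 of e^(-j*omega*t) dt
=2*sin(5*omega)/omega=10*sinc(5*omega/pi)

Answer: 2*sin(5*omega)/omega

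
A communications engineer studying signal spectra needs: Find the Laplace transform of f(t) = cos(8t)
L{cos(wt)} = s/(s² + w²)
L{cos(8t)} = s/(s² + 64)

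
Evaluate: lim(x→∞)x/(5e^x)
Apply L'Hôpital 1 times (∞/∞ each time):
Eventually get 1!/(5e^x) → 0

Answer: 0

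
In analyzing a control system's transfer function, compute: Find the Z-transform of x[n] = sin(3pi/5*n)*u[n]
Z{sin(w0 * n) * u[n]} = z * sin(w0)/(z^2-2z * cos(w0)+1)
With w0 = 3pi/5: X(z) = z * sin(3pi/5)/(z^2-2z * cos(3pi/5)+1)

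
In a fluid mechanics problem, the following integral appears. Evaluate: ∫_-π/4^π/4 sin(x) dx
Antiderivative: -cos(x)
Evaluate at bounds: [-cos(1·π/4)/1] - [-cos(1·-π/4)/1]
=(-(√2/2)+(√2/2))/1=0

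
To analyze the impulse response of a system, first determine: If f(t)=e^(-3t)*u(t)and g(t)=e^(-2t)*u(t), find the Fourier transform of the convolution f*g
By the convolution theorem: F{f*g}=F(omega)*G(omega)
F(omega)=1/(3 + j*omega), G(omega)=1/(2 + j*omega)
F{f*g}=1/((3 + j*omega)(2 + j*omega))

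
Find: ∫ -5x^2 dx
Using power rule: ∫ -5x^2 dx = -5/3 x^3+C = (-5/3)x^3+C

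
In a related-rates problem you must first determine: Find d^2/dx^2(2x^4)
Apply power rule 2 times:
d^1: 8x^3
d^2: 24x^2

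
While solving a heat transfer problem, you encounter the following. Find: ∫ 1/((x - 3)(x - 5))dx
Partial fractions: 1/((x-3)(x-5)) = A/(x-3) + B/(x-5)
A = -1/2, B = 1/2
∫ [-1/2· 1/(x-3) + 1/2· 1/(x-5)] dx
= (1/2)[ln|x-5| - ln|x-3|] + C

Answer: (1/2)·ln|(x-5)/(x-3)| + C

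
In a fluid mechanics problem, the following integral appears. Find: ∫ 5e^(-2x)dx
Since d/dx[e^(-2x)] = -2e^(-2x), we get -5/2 e^(-2x)+C

Answer: (-5/2)e^(-2x)+C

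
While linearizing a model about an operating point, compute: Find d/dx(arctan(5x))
d/dx[arctan(u)] = u'/(1+u²), u = 5x, u' = 5

Answer: 5/(1+25x²)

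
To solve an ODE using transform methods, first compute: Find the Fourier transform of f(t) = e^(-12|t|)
Using the standard pair: F{e^(-a|t|)} = 2a/(a^2+omega^2)
With a = 12: F(omega) = 24/(144+omega^2)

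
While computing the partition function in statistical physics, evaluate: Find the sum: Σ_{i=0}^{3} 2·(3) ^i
Geometric series: S=a(1 - r^n)/(1 - r)
a=2, r=3, n=4
S=2(1-81)/-2=80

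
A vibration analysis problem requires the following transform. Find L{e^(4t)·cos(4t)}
First shifting: L{e^(at)f(t)}=F(s-a)
L{cos(4t)}=s/(s² + 16)
Shift: (s-4)/((s-4)² + 16)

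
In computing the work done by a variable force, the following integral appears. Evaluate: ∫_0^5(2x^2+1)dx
Step 1: Find antiderivative F(x) = (2/3)x^3 + x
Step 2: F(5) - F(0) = 265/3 - (0) = 265/3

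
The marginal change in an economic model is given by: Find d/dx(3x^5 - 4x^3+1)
Power rule: d/dx(ax^n)=n·a·x^(n-1)
Term by term: 15·x^4-12·x^2

Answer: 15x^4-12x^2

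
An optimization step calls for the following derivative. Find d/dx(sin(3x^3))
Chain rule: d/dx[sin(u)]=cos(u)·u' where u=3x^3
u'=9x^2

Answer: 9x^2·cos(3x^3)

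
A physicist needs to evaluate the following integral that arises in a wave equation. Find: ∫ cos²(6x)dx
Using identity cos²(u)=(1 + cos(2u))/2:
∫ (1 + cos(12x))/2 dx=x/2 + sin(12x)/24 + C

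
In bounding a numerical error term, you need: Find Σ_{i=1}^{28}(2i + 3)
= 2·Σ i+3·28 = 2·406+84 = 896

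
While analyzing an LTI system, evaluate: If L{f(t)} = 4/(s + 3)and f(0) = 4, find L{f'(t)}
L{f'(t)}=s·F(s) - f(0)=4s/(s+3)-4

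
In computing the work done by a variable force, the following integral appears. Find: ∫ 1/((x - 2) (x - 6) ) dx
Partial fractions: 1/((x-2)(x-6))=A/(x-2)+B/(x-6)
A=-1/4, B=1/4
∫ [-1/4· 1/(x-2)+1/4· 1/(x-6)] dx
=(1/4)[ln|x-6| - ln|x-2|]+C

Answer: (1/4)·ln|(x-6)/(x-2)|+C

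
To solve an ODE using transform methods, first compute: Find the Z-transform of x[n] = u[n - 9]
Using the time-shift property: Z{u[n-9]} = z^(-9) * z/(z-1)
= z^(-8)/(z-1)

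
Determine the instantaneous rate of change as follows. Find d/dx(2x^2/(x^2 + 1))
Quotient rule: (f/g)'=(f'g - fg')/g²
f=2x^2, f'=4x
g=x^2 + 1, g'=2x

Answer: (4x·(x^2 + 1) - 4x^3)/(x^2 + 1)²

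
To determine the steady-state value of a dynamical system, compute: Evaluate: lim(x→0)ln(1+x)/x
L'Hôpital (0/0): lim 1/(1 + x) / 1 = 1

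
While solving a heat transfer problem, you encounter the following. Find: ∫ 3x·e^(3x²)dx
Let u = 3x², du = 6x dx
∫ (1/2)e^u du = e^u/2 + C

Answer: e^(3x²)/2 + C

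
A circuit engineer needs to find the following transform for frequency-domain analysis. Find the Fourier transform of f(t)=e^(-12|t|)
Using the standard pair: F{e^(-a|t|)}=2a/(a^2 + omega^2)
With a=12: F(omega)=24/(144 + omega^2)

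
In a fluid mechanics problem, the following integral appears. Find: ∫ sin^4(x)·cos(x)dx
Let u=sin(x), du=cos(x) dx
∫ u^4 du=u^5/5 + C

Answer: sin^5(x)/5 + C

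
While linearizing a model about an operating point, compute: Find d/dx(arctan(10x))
d/dx[arctan(u)]=u'/(1+u²), u=10x, u'=10

Answer: 10/(1+100x²)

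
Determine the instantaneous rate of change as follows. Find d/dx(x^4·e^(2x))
Product rule: (fg)' = f'g+fg'
f = x^4, f' = 4x^3
g = e^(2x), g' = 2·e^(2x)

Answer: 4x^3·e^(2x)+2x^4·e^(2x)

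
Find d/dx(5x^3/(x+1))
Quotient rule: (f/g)'=(f'g - fg')/g²
f=5x^3, f'=15x^2
g=x + 1, g'=1

Answer: (15x^2·(x + 1) - 5x^3)/(x + 1)²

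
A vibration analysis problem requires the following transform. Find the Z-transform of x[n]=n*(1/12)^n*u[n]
Using the property Z{n * a^n * u[n]} = az/(z-a)^2
With a = 1/12: X(z) = (1/12)z/(z - 1/12)^2, |z| > 1/12

Answer: (1/12)z/(z - 1/12)^2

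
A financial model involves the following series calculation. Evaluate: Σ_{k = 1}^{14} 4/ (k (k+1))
Partial fractions: 4/(k(k+1))=4/k - 4/(k+1)
Telescoping sum: 4(1-1/15)=4·14/15

Answer: 56/15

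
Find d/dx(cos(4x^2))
Chain rule: d/dx[cos(u)]=-sin(u)·u' where u=4x^2
u'=8x

Answer: -8x·sin(4x^2)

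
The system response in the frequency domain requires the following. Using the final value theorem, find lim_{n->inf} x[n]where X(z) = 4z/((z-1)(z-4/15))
Final value theorem: lim x[n]=lim_{z->1} (z-1) * X(z)
(z-1) * X(z)=4z/(z-4/15)
As z->1: 4/(1-4/15)=4/(11/15)=60/11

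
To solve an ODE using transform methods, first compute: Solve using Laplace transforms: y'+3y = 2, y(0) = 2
Take L of both sides: sY(s) - 2 + 3Y(s) = 2/s
Y(s)(s + 3) = 2/s + 2
Y(s) = 2/(s(s + 3)) + 2/(s + 3)
Partial fractions: 2/(s(s + 3)) = (2/3)/s - (2/3)/(s + 3)
So Y(s) = (2/3)/s + (4/3)/(s + 3)
Inverse transform (L^(-1){1/s} = 1, L^(-1){1/(s + 3)} = e^(-3t)):

Answer: y(t) = 2/3 + (4/3)·e^(-3t)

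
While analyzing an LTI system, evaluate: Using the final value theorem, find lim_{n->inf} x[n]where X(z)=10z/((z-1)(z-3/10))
Final value theorem: lim x[n]=lim_{z->1} (z-1)*X(z)
(z-1)*X(z)=10z/(z-3/10)
As z->1: 10/(1 - 3/10)=10/(7/10)=100/7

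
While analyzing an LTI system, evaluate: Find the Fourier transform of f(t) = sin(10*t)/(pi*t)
sin(W*t)/(pi*t)=(W/pi)*sinc(W*t/pi) is the impulse response of the ideal low-pass filter with cutoff W (here W=10).
Its Fourier transform is a rectangular function:
F(omega)=1 for |omega| < 10, 0 otherwise

Answer: rect(omega/20) [i.e., 1 for |omega| < 10, 0 otherwise]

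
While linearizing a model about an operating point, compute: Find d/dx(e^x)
Chain rule: d/dx[e^u] = e^u · u' where u = x
u' = 1

Answer: 1·e^x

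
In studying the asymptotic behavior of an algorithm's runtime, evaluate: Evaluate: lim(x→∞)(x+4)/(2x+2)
Divide numerator and denominator by x:
lim (1+4/x)/(2+2/x)=1/2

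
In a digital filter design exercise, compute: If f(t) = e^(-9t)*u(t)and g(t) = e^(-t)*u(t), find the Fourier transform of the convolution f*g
By the convolution theorem: F{f * g}=F(omega) * G(omega)
F(omega)=1/(9 + j * omega), G(omega)=1/(1 + j * omega)
F{f * g}=1/((9 + j * omega)(1 + j * omega))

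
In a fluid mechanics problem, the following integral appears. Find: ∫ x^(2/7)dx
Power rule: ∫ x^(2/7) dx = x^(9/7)/(9/7)+C

Answer: (7/9)·x^(9/7)+C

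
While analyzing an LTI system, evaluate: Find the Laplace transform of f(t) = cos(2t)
L{cos(wt)}=s/(s²+w²)
L{cos(2t)}=s/(s²+4)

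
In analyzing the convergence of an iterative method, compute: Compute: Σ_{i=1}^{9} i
Using formula: Σ i^1=n(n + 1)/2=9·10/2=45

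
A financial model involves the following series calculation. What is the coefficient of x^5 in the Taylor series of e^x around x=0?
Taylor series of e^x = Σ x^n/n!
Coefficient of x^5 = 1/5! = 1/120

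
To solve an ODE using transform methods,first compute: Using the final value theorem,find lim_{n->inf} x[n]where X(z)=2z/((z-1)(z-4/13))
Final value theorem: lim x[n]=lim_{z->1} (z-1) * X(z)
(z-1) * X(z)=2z/(z-4/13)
As z->1: 2/(1-4/13)=2/(9/13)=26/9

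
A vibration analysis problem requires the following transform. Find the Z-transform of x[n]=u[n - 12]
Using the time-shift property: Z{u[n-12]} = z^(-12) * z/(z-1)
= z^(-11)/(z-1)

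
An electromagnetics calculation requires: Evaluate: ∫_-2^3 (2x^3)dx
Step 1: Find antiderivative F(x)=(1/2)x^4
Step 2: F(3) - F(-2)=81/2 - (8)=65/2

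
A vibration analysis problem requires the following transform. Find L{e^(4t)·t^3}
First shifting: L{e^(at)f(t)}=F(s-a)
L{t^3}=6/s^4
Shift s → s-4: 6/(s-4)^4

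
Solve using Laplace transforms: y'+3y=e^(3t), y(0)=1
Take L: sY - 1 + 3Y = 1/(s-3)
Y(s + 3) = 1/(s-3) + 1
Y = 1/((s-3)(s + 3)) + 1/(s + 3)
Partial fractions: 1/((s-3)(s + 3)) = (1/6)/(s-3) - (1/6)/(s + 3)
So Y = (1/6)/(s-3) + (5/6)/(s + 3)
Inverse Laplace transform (L^(-1){1/(s-3)} = e^(3t), L^(-1){1/(s + 3)} = e^(-3t)):

Answer: y(t) = (1/6)·e^(3t) + (5/6)·e^(-3t)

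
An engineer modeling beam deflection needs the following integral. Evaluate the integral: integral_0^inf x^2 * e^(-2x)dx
This is a Gamma integral. Substitute u=2x (du=2 dx):
integral_0^inf x^2 * e^(-2x) dx=(1/2^3) integral_0^inf u^2 * e^(-u) du
=Gamma(3)/2^3=2!/2^3=2/8

Answer: 1/4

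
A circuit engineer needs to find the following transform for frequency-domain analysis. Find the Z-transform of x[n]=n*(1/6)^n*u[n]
Using the property Z{n * a^n * u[n]} = az/(z-a)^2
With a = 1/6: X(z) = (1/6)z/(z - 1/6)^2, |z| > 1/6

Answer: (1/6)z/(z - 1/6)^2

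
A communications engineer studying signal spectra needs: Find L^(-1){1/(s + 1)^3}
L^(-1){1/(s-a)^n} = t^(n-1)·e^(at)/(n-1)!
Here a = -1, n = 3: t^2·e^(-t)/2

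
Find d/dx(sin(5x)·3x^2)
Product rule: (fg)'=f'g+fg'
f=sin(5x), f'=5·cos(5x)
g=3x^2, g'=6x

Answer: 15·cos(5x)·x^2+6·sin(5x)·x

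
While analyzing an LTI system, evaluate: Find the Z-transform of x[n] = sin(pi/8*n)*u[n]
Z{sin(w0 * n) * u[n]}=z * sin(w0)/(z^2 - 2z * cos(w0) + 1)
With w0=pi/8: X(z)=z * sin(pi/8)/(z^2 - 2z * cos(pi/8) + 1)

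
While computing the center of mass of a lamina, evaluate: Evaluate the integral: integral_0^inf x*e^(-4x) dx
This is a Gamma integral. Substitute u=4x (du=4 dx):
integral_0^inf x * e^(-4x) dx=(1/4^2) integral_0^inf u^1 * e^(-u) du
=Gamma(2)/4^2=1!/4^2=1/16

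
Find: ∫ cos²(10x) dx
Using identity cos²(u) = (1 + cos(2u))/2:
∫ (1 + cos(20x))/2 dx = x/2 + sin(20x)/40 + C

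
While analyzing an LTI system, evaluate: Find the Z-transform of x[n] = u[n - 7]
Using the time-shift property: Z{u[n-7]} = z^(-7) * z/(z-1)
= z^(-6)/(z-1)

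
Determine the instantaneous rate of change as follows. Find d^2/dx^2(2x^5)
Apply power rule 2 times:
d^1: 10x^4
d^2: 40x^3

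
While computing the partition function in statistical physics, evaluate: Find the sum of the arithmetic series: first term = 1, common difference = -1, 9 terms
Last term: a_n = 1 + (9 - 1)·-1 = -7
Sum = n(a_1 + a_n)/2 = 9(1 + (-7))/2 = -27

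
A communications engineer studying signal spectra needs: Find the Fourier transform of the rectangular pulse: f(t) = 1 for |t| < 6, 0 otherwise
F(omega)=integral from -6 to 6 of e^(-j*omega*t) dt
=2*sin(6*omega)/omega=12*sinc(6*omega/pi)

Answer: 2*sin(6*omega)/omega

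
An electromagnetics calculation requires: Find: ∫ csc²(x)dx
Since d/dx[-cot(x)]=csc²(x), integral=-cot(x)+C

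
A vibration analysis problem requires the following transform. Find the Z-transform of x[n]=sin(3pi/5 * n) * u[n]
Z{sin(w0*n)*u[n]} = z*sin(w0)/(z^2 - 2z*cos(w0) + 1)
With w0 = 3pi/5: X(z) = z*sin(3pi/5)/(z^2 - 2z*cos(3pi/5) + 1)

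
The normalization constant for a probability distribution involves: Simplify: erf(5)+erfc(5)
By definition erfc(x)=1 - erf(x)
erf(5)+erfc(5)=erf(5)+1 - erf(5)=1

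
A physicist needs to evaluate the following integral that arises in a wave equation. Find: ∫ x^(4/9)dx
Power rule: ∫ x^(4/9) dx=x^(13/9)/(13/9) + C

Answer: (9/13)·x^(13/9) + C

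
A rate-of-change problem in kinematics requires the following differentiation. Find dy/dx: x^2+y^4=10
Differentiate: 2x+4y^3·(dy/dx)=0
dy/dx=-2x/(4y^3)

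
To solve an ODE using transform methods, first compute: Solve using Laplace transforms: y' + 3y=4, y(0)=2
Take L of both sides: sY(s)-2+3Y(s)=4/s
Y(s)(s+3)=4/s+2
Y(s)=4/(s(s+3))+2/(s+3)
Partial fractions: 4/(s(s+3))=(4/3)/s - (4/3)/(s+3)
So Y(s)=(4/3)/s+(2/3)/(s+3)
Inverse transform (L^(-1){1/s}=1, L^(-1){1/(s+3)}=e^(-3t)):

Answer: y(t)=4/3+(2/3)·e^(-3t)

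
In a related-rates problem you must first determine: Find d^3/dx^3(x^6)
Apply power rule 3 times:
d^1: 6x^5
d^2: 30x^4
d^3: 120x^3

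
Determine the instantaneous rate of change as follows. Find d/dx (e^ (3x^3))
Chain rule: d/dx[e^u] = e^u · u' where u = 3x^3
u' = 9x^2

Answer: 9x^2·e^(3x^3)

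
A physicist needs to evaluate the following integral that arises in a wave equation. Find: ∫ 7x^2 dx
Using power rule: ∫ 7x^2 dx = 7/3 x^3 + C = (7/3)x^3 + C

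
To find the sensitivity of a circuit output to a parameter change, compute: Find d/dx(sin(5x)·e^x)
Product rule: (fg)' = f'g + fg'
f = sin(5x), f' = 5·cos(5x)
g = e^x, g' = e^x

Answer: 5·cos(5x)·e^x + sin(5x)·e^x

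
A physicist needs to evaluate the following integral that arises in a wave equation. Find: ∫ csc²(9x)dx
Since d/dx[-cot(9x)] = 9csc²(9x), integral = -cot(9x)/9 + C

Answer: (-1/9)cot(9x) + C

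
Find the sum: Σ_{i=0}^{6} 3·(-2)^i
Geometric series: S = a(1 - r^n)/(1 - r)
a = 3, r = -2, n = 7
S = 3(1 + 128)/3 = 129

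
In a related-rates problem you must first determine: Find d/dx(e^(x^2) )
Chain rule: d/dx[e^u] = e^u · u' where u = x^2
u' = 2x

Answer: 2x·e^(x^2)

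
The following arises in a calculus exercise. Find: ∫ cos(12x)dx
Using substitution u=12x: ∫ cos(u) du/12=sin(u)/12+C

Answer: (1/12)sin(12x)+C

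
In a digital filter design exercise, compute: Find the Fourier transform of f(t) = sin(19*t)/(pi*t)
sin(W*t)/(pi*t)=(W/pi)*sinc(W*t/pi) is the impulse response of the ideal low-pass filter with cutoff W (here W=19).
Its Fourier transform is a rectangular function:
F(omega)=1 for |omega| < 19, 0 otherwise

Answer: rect(omega/38) [i.e., 1 for |omega| < 19, 0 otherwise]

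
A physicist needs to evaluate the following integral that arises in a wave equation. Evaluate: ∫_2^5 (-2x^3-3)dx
Step 1: Find antiderivative F(x)=(-1/2)x^4 - 3x
Step 2: F(5) - F(2)=-655/2 - (-14)=-627/2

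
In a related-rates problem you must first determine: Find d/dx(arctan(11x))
d/dx[arctan(u)]=u'/(1 + u²), u=11x, u'=11

Answer: 11/(1 + 121x²)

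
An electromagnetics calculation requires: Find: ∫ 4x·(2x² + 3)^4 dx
Let u=2x²+3, du=4x dx
∫ u^4 du=u^5/5+C

Answer: (2x²+3)^5/5+C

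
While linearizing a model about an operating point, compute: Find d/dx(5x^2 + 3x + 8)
Power rule: d/dx(ax^n)=n·a·x^(n-1)
Term by term: 10·x+3

Answer: 10x+3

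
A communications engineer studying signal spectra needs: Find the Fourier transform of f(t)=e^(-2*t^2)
The Fourier transform of a Gaussian e^(-a*t^2) is sqrt(pi/a)*e^(-omega^2/(4a)).
With a = 2: F(omega) = sqrt(pi/2)*e^(-omega^2/8)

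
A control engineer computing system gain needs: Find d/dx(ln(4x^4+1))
Chain rule: d/dx[ln(u)] = u'/u where u = 4x^4 + 1
u' = 16x^3

Answer: (16x^3)/(4x^4 + 1)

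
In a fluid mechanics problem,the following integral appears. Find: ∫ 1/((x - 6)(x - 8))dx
Partial fractions: 1/((x-6)(x-8)) = A/(x-6)+B/(x-8)
A = -1/2, B = 1/2
∫ [-1/2· 1/(x-6)+1/2· 1/(x-8)] dx
= (1/2)[ln|x-8| - ln|x-6|]+C

Answer: (1/2)·ln|(x-8)/(x-6)|+C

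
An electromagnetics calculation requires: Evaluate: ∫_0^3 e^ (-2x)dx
Antiderivative: (1/(-2))e^(-2x)
Evaluate: (1/(-2))(e^-6-1)

Answer: (e^-6-1)/(-2)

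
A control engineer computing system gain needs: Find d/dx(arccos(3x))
d/dx[arccos(u)]=-u'/√(1-u²), u=3x, u'=3

Answer: -3/√(1 - 9x²)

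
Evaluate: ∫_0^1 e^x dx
Antiderivative: e^x
Evaluate: (e^1-1)

Answer: e^1-1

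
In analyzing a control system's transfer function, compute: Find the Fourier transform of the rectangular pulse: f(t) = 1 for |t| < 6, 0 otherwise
F(omega) = integral from -6 to 6 of e^(-j*omega*t) dt
= 2*sin(6*omega)/omega = 12*sinc(6*omega/pi)

Answer: 2*sin(6*omega)/omega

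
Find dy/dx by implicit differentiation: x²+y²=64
Differentiate both sides: 2x + 2y·(dy/dx) = 0
Solve: dy/dx = -2x/(2y) = -x/y

Answer: dy/dx = -x/y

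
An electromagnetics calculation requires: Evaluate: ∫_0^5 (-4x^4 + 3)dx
Step 1: Find antiderivative F(x)=(-4/5)x^5+3x
Step 2: F(5) - F(0)=-2485 - (0)=-2485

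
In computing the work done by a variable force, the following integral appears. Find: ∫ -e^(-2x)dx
Since d/dx[e^(-2x)] = -2e^(-2x), we get 1/2 e^(-2x)+C

Answer: (1/2)e^(-2x)+C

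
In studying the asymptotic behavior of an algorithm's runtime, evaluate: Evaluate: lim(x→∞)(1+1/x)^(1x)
Rewrite as [(1+1/x)^x]^1.
lim(1+1/x)^x = e^1, so limit = (e^1)^1 = e^1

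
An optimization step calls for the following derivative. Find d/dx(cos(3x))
Chain rule: d/dx[cos(u)]=-sin(u)·u' where u=3x
u'=3

Answer: -3·sin(3x)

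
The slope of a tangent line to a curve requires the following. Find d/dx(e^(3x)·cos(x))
Product rule: (fg)' = f'g + fg'
f = e^(3x), f' = 3·e^(3x)
g = cos(x), g' = -sin(x)

Answer: 3·e^(3x)·cos(x) - e^(3x)·sin(x)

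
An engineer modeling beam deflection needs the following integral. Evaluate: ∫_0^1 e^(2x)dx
Antiderivative: (1/2)e^(2x)
Evaluate: (1/2)(e^2-1)

Answer: (e^2-1)/2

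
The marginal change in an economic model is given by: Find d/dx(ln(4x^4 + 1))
Chain rule: d/dx[ln(u)] = u'/u where u = 4x^4 + 1
u' = 16x^3

Answer: (16x^3)/(4x^4 + 1)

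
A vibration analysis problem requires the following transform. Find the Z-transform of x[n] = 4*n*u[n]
Z{n*u[n]}=z/(z-1)^2
By linearity: Z{4*n*u[n]}=4z/(z-1)^2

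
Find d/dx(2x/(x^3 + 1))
Quotient rule: (f/g)'=(f'g - fg')/g²
f=2x, f'=2
g=x^3+1, g'=3x^2

Answer: (2·(x^3+1)-6x^3)/(x^3+1)²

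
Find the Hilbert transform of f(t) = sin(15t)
The Hilbert transform shifts each frequency component by -pi/2.
H{sin(wt)}=-cos(wt)
With w=15: H{sin(15t)}=-cos(15t)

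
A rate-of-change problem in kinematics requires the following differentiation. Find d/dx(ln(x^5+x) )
Chain rule: d/dx[ln(u)]=u'/u where u=x^5+x
u'=5x^4+1

Answer: (5x^4+1)/(x^5+x)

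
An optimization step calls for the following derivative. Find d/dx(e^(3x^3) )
Chain rule: d/dx[e^u] = e^u · u' where u = 3x^3
u' = 9x^2

Answer: 9x^2·e^(3x^3)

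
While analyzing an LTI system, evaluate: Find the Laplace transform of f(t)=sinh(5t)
L{sinh(at)} = a/(s²-a²)
L{sinh(5t)} = 5/(s²-25)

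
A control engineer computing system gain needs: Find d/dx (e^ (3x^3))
Chain rule: d/dx[e^u] = e^u · u' where u = 3x^3
u' = 9x^2

Answer: 9x^2·e^(3x^3)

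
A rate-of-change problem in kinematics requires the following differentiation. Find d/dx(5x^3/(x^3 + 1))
Quotient rule: (f/g)'=(f'g - fg')/g²
f=5x^3, f'=15x^2
g=x^3+1, g'=3x^2

Answer: (15x^2·(x^3+1)-15x^5)/(x^3+1)²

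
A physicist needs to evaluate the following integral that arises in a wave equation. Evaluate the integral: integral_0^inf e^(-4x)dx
integral_0^inf e^(-4x) dx = [-1/4*e^(-4x)]_0^inf
= 0 - (-1/4) = 1/4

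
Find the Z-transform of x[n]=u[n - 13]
Using the time-shift property: Z{u[n-13]} = z^(-13) * z/(z-1)
= z^(-12)/(z-1)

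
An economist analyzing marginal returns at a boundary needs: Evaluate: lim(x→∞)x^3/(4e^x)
Apply L'Hôpital 3 times (∞/∞ each time):
Eventually get 3!/(4e^x) → 0

Answer: 0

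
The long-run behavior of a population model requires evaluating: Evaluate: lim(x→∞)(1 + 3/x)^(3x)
Rewrite as [(1+3/x)^x]^3.
lim(1+3/x)^x=e^3, so limit=(e^3)^3=e^9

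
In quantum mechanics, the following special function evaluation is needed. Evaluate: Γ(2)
Γ(n)=(n-1)! for positive integers
Γ(2)=1!=1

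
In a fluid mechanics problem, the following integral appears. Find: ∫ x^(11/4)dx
Power rule: ∫ x^(11/4) dx = x^(15/4)/(15/4) + C

Answer: (4/15)·x^(15/4) + C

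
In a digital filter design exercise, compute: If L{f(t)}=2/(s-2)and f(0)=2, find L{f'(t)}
L{f'(t)}=s·F(s) - f(0)=2s/(s-2)-2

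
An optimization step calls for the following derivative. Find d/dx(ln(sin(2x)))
Chain rule: d/dx[ln(u)] = u'/u where u = sin(2x)
u' = 2cos(2x)

Answer: (2cos(2x))/(sin(2x))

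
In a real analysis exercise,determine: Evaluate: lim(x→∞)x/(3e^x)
Apply L'Hôpital 1 times (∞/∞ each time):
Eventually get 1!/(3e^x) → 0

Answer: 0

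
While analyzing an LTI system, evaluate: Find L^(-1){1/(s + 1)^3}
L^(-1){1/(s-a)^n}=t^(n-1)·e^(at)/(n-1)!
Here a=-1, n=3: t^2·e^(-t)/2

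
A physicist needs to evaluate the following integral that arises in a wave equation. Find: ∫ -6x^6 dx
Using power rule: ∫ -6x^6 dx = -6/7 x^7 + C = (-6/7)x^7 + C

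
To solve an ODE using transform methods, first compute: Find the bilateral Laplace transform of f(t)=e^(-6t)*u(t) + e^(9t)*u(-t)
For e^(-6t)*u(t): L=1/(s+6), Re(s) > -6
For e^(9t)*u(-t): L=-1/(s-9), Re(s) < 9
Combined: F(s)=1/(s+6)-1/(s-9), -6 < Re(s) < 9

Answer: 1/(s+6)-1/(s-9), ROC: -6 < Re(s) < 9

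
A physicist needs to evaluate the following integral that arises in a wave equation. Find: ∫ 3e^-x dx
Since d/dx[e^-x]=- e^-x, we get -3e^-x+C

Answer: -3e^-x+C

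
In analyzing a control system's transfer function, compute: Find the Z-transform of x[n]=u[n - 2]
Using the time-shift property: Z{u[n-2]}=z^(-2) * z/(z-1)
=z^(-1)/(z-1)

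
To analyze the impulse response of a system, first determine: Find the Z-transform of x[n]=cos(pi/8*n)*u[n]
Z{cos(w0 * n) * u[n]} = z(z - cos(w0))/(z^2 - 2z * cos(w0) + 1)
With w0 = pi/8: X(z) = z(z - cos(pi/8))/(z^2 - 2z * cos(pi/8) + 1)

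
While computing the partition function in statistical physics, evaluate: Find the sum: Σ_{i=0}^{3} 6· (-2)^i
Geometric series: S = a(1 - r^n)/(1 - r)
a = 6, r = -2, n = 4
S = 6(1-16)/3 = -30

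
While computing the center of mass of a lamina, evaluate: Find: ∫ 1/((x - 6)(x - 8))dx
Partial fractions: 1/((x-6)(x-8))=A/(x-6) + B/(x-8)
A=-1/2, B=1/2
∫ [-1/2· 1/(x-6) + 1/2· 1/(x-8)] dx
=(1/2)[ln|x-8| - ln|x-6|] + C

Answer: (1/2)·ln|(x-8)/(x-6)| + C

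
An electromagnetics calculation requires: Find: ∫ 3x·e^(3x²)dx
Let u=3x², du=6x dx
∫ (1/2)e^u du=e^u/2+C

Answer: e^(3x²)/2+C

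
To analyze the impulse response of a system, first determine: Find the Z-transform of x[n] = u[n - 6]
Using the time-shift property: Z{u[n-6]} = z^(-6) * z/(z-1)
= z^(-5)/(z-1)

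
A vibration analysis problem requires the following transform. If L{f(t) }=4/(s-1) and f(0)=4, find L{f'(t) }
L{f'(t)}=s·F(s) - f(0)=4s/(s-1)-4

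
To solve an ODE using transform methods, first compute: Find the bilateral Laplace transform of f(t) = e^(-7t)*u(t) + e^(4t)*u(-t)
For e^(-7t) * u(t): L=1/(s + 7), Re(s) > -7
For e^(4t) * u(-t): L=-1/(s-4), Re(s) < 4
Combined: F(s)=1/(s + 7) - 1/(s-4), -7 < Re(s) < 4

Answer: 1/(s + 7) - 1/(s-4), ROC: -7 < Re(s) < 4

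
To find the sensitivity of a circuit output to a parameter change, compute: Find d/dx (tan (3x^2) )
Chain rule: d/dx[tan(u)] = sec²(u)·u' where u = 3x^2
u' = 6x

Answer: 6x·sec²(3x^2)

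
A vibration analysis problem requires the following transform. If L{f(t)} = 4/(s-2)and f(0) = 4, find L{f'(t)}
L{f'(t)} = s·F(s) - f(0) = 4s/(s-2) - 4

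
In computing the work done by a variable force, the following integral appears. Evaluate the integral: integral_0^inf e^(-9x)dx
integral_0^inf e^(-9x) dx=[-1/9 * e^(-9x)]_0^inf
=0 - (-1/9)=1/9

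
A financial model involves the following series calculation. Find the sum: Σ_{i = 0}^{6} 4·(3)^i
Geometric series: S=a(1 - r^n)/(1 - r)
a=4, r=3, n=7
S=4(1 - 2187)/-2=4372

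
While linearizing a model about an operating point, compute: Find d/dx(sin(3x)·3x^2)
Product rule: (fg)' = f'g+fg'
f = sin(3x), f' = 3·cos(3x)
g = 3x^2, g' = 6x

Answer: 9·cos(3x)·x^2+6·sin(3x)·x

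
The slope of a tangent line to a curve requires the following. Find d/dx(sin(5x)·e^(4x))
Product rule: (fg)' = f'g+fg'
f = sin(5x), f' = 5·cos(5x)
g = e^(4x), g' = 4·e^(4x)

Answer: 5·cos(5x)·e^(4x)+4·sin(5x)·e^(4x)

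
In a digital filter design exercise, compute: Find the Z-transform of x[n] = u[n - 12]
Using the time-shift property: Z{u[n-12]}=z^(-12)*z/(z-1)
=z^(-11)/(z-1)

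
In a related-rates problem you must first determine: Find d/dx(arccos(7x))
d/dx[arccos(u)] = -u'/√(1-u²), u = 7x, u' = 7

Answer: -7/√(1 - 49x²)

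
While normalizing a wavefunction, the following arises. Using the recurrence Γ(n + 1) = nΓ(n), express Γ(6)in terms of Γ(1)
Γ(6) = 5Γ(5) = 5·4Γ(4) = ... = 5!·Γ(1) = 120·Γ(1)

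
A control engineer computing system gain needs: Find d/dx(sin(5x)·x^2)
Product rule: (fg)' = f'g + fg'
f = sin(5x), f' = 5·cos(5x)
g = x^2, g' = 2x

Answer: 5·cos(5x)·x^2 + 2·sin(5x)·x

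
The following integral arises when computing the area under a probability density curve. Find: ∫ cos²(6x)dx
Using identity cos²(u)=(1 + cos(2u))/2:
∫ (1 + cos(12x))/2 dx=x/2 + sin(12x)/24 + C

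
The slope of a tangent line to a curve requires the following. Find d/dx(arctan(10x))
d/dx[arctan(u)] = u'/(1+u²), u = 10x, u' = 10

Answer: 10/(1+100x²)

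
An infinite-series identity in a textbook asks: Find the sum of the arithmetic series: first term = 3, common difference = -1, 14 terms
Last term: a_n = 3 + (14 - 1)·-1 = -10
Sum = n(a_1 + a_n)/2 = 14(3 + (-10))/2 = -49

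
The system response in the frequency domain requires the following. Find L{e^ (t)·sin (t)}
First shifting: L{e^(at)f(t)}=F(s-a)
L{sin(t)}=1/(s²+1)
Shift: 1/((s-1)²+1)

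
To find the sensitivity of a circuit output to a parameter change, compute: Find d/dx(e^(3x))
Chain rule: d/dx[e^u] = e^u · u' where u = 3x
u' = 3

Answer: 3·e^(3x)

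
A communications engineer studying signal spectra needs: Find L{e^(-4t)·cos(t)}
First shifting: L{e^(at)f(t)} = F(s-a)
L{cos(t)} = s/(s² + 1)
Shift: (s + 4)/((s + 4)² + 1)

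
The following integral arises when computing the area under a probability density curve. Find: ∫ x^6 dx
Using power rule: ∫ x^6 dx = 1/7 x^7+C = (1/7)x^7+C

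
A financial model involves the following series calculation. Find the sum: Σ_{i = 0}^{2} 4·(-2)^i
Geometric series: S = a(1 - r^n)/(1 - r)
a = 4, r = -2, n = 3
S = 4(1 + 8)/3 = 12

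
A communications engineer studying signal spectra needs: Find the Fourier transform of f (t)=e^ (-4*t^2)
The Fourier transform of a Gaussian e^(-a*t^2) is sqrt(pi/a)*e^(-omega^2/(4a)).
With a=4: F(omega)=sqrt(pi)/2*e^(-omega^2/16)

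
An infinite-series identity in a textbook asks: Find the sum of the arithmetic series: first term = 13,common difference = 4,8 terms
Last term: a_n=13+(8-1)·4=41
Sum=n(a_1+a_n)/2=8(13+41)/2=216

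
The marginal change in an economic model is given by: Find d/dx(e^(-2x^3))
Chain rule: d/dx[e^u]=e^u · u' where u=-2x^3
u'=-6x^2

Answer: -6x^2·e^(-2x^3)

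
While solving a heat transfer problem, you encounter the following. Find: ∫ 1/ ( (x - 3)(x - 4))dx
Partial fractions: 1/((x-3)(x-4))=A/(x-3)+B/(x-4)
A=-1, B=1
∫ [-1· 1/(x-3)+1· 1/(x-4)] dx
=(1)[ln|x-4| - ln|x-3|]+C

Answer: ln|(x-4)/(x-3)|+C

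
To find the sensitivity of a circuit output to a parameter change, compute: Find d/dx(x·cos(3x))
Product rule: (fg)' = f'g+fg'
f = x, f' = 1
g = cos(3x), g' = -3·sin(3x)

Answer: cos(3x)-3x·sin(3x)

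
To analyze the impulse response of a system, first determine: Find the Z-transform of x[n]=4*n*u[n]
Z{n*u[n]}=z/(z-1)^2
By linearity: Z{4*n*u[n]}=4z/(z-1)^2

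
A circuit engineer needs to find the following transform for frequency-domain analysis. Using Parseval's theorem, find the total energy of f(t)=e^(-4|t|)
Parseval's theorem: E = integral |f(t)|^2 dt = (1/2pi) integral |F(omega)|^2 domega
E = integral_{-inf}^{inf} e^(-8|t|) dt = 2 * integral_0^inf e^(-8t) dt = 2/(2 * 4) = 1/4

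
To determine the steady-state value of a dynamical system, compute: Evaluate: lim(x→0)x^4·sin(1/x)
Squeeze theorem: -|x^4| ≤ x^4·sin(1/x) ≤ |x^4|
Since x^4 → 0 as x → 0, by squeeze theorem the limit is 0

Answer: 0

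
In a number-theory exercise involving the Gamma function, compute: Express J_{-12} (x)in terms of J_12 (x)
For integer n: J_{-n}(x)=(-1)^n J_n(x)
With n=12: J_{-12}(x)=(-1)^12 J_12(x)=J_12(x)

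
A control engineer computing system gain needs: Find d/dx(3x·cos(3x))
Product rule: (fg)'=f'g + fg'
f=3x, f'=3
g=cos(3x), g'=-3·sin(3x)

Answer: 3·cos(3x) - 9x·sin(3x)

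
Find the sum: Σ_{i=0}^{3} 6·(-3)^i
Geometric series: S=a(1 - r^n)/(1 - r)
a=6, r=-3, n=4
S=6(1-81)/4=-120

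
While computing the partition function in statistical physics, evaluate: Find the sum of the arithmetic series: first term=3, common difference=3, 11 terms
Last term: a_n=3+(11-1)·3=33
Sum=n(a_1+a_n)/2=11(3+33)/2=198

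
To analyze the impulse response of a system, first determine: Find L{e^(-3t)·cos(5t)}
First shifting: L{e^(at)f(t)} = F(s-a)
L{cos(5t)} = s/(s²+25)
Shift: (s+3)/((s+3)²+25)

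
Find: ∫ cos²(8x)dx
Using identity cos²(u) = (1+cos(2u))/2:
∫ (1+cos(16x))/2 dx = x/2+sin(16x)/32+C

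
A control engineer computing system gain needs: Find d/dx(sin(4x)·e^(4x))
Product rule: (fg)'=f'g + fg'
f=sin(4x), f'=4·cos(4x)
g=e^(4x), g'=4·e^(4x)

Answer: 4·cos(4x)·e^(4x) + 4·sin(4x)·e^(4x)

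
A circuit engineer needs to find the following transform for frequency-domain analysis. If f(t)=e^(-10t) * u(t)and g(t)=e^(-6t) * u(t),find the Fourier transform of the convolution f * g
By the convolution theorem: F{f*g} = F(omega)*G(omega)
F(omega) = 1/(10+j*omega), G(omega) = 1/(6+j*omega)
F{f*g} = 1/((10+j*omega)(6+j*omega))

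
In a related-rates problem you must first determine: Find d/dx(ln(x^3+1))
Chain rule: d/dx[ln(u)] = u'/u where u = x^3 + 1
u' = 3x^2

Answer: (3x^2)/(x^3 + 1)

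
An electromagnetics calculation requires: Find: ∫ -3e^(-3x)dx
Since d/dx[e^(-3x)]=-3e^(-3x), we get 1 e^(-3x) + C

Answer: e^(-3x) + C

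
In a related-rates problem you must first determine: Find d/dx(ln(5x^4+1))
Chain rule: d/dx[ln(u)]=u'/u where u=5x^4+1
u'=20x^3

Answer: (20x^3)/(5x^4+1)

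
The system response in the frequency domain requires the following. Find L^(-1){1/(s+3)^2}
L^(-1){1/(s-a)^n} = t^(n-1)·e^(at)/(n-1)!
Here a = -3, n = 2: t^1·e^(-3t)/1

Answer: t·e^(-3t)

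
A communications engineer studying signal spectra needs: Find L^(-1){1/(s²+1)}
L^(-1){w/(s² + w²)}=sin(wt)
Here w=1

Answer: sin(t)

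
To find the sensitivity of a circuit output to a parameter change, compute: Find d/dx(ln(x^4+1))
Chain rule: d/dx[ln(u)] = u'/u where u = x^4+1
u' = 4x^3

Answer: (4x^3)/(x^4+1)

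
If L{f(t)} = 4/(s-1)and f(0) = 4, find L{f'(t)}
L{f'(t)} = s·F(s) - f(0) = 4s/(s-1) - 4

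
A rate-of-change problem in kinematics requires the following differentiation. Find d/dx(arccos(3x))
d/dx[arccos(u)] = -u'/√(1-u²), u = 3x, u' = 3

Answer: -3/√(1 - 9x²)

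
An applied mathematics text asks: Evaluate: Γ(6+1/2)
Γ(n+1/2)=(2n)!√π/(4^n·n!)
=479001600√π/(4096·720)=(10395/64)·√π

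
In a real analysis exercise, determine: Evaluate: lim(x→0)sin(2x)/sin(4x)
sin(u) ≈ u for small u:
sin(2x)/sin(4x) ≈ 2x/(4x)=2/4

Answer: 1/2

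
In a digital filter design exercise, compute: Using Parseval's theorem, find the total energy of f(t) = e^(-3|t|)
Parseval's theorem: E = integral |f(t)|^2 dt = (1/2pi) integral |F(omega)|^2 domega
E = integral_{-inf}^{inf} e^(-6|t|) dt = 2 * integral_0^inf e^(-6t) dt = 2/(2 * 3) = 1/3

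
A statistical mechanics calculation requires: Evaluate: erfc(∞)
erfc(x)=1 - erf(x); erfc(∞)=1 - erf(∞)=1 - 1=0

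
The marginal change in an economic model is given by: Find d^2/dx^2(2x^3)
Apply power rule 2 times:
d^1: 6x^2
d^2: 12x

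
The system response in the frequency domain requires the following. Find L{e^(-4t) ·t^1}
First shifting: L{e^(at)f(t)} = F(s-a)
L{t^1} = 1/s^2
Shift s → s+4: 1/(s+4)^2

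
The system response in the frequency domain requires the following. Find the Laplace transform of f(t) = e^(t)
L{e^(at)} = 1/(s-a)
L{e^(t)} = 1/(s-1)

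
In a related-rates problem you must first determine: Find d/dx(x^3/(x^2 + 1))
Quotient rule: (f/g)'=(f'g - fg')/g²
f=x^3, f'=3x^2
g=x^2 + 1, g'=2x

Answer: (3x^2·(x^2 + 1) - 2x^4)/(x^2 + 1)²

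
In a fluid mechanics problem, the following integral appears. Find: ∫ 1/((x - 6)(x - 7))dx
Partial fractions: 1/((x-6)(x-7)) = A/(x-6) + B/(x-7)
A = -1, B = 1
∫ [-1· 1/(x-6) + 1· 1/(x-7)] dx
= (1)[ln|x-7| - ln|x-6|] + C

Answer: ln|(x-7)/(x-6)| + C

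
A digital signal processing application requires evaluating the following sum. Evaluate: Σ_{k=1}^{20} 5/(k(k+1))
Partial fractions: 5/(k(k+1))=5/k - 5/(k+1)
Telescoping sum: 5(1-1/21)=5·20/21

Answer: 100/21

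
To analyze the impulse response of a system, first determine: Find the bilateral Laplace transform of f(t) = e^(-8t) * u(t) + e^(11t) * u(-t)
For e^(-8t) * u(t): L = 1/(s+8), Re(s) > -8
For e^(11t) * u(-t): L = -1/(s-11), Re(s) < 11
Combined: F(s) = 1/(s+8)-1/(s-11), -8 < Re(s) < 11

Answer: 1/(s+8)-1/(s-11), ROC: -8 < Re(s) < 11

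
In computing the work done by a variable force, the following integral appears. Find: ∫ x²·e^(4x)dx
Integration by parts twice:
First: u=x², dv=e^(4x) dx => x²e^(4x)/4 - (2/4)∫ xe^(4x) dx
Second (∫ xe^(4x) dx): xe^(4x)/4 - e^(4x)/16
Combining: e^(4x)(x²/4-2x/16+2/64)+C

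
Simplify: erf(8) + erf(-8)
erf is odd: erf(-8) = -erf(8)
erf(8)+erf(-8) = erf(8) - erf(8) = 0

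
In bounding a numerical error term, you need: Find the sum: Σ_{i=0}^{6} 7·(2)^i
Geometric series: S = a(1 - r^n)/(1 - r)
a = 7, r = 2, n = 7
S = 7(1-128)/-1 = 889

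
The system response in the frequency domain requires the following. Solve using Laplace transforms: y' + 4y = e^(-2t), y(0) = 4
Take L: sY - 4 + 4Y=1/(s + 2)
Y(s + 4)=1/(s + 2) + 4
Y=1/((s + 2)(s + 4)) + 4/(s + 4)
Partial fractions: 1/((s + 2)(s + 4))=(1/2)/(s + 2) - (1/2)/(s + 4)
So Y=(1/2)/(s + 2) + (7/2)/(s + 4)
Inverse Laplace transform (L^(-1){1/(s + 2)}=e^(-2t), L^(-1){1/(s + 4)}=e^(-4t)):

Answer: y(t)=(1/2)·e^(-2t) + (7/2)·e^(-4t)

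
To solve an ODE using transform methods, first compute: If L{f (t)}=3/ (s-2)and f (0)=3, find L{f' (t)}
L{f'(t)} = s·F(s) - f(0) = 3s/(s-2) - 3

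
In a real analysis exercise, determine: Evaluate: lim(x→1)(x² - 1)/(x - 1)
Factor: (x² - 1) = (x-1)(x+1)
Cancel (x-1): lim(x→1) (x+1) = 2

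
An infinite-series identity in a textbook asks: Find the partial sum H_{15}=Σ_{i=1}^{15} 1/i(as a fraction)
H_15 = 1+1/2+1/3+...+1/15
= 1195757/360360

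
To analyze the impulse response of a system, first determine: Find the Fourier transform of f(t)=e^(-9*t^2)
The Fourier transform of a Gaussian e^(-a*t^2) is sqrt(pi/a)*e^(-omega^2/(4a)).
With a=9: F(omega)=sqrt(pi)/3*e^(-omega^2/36)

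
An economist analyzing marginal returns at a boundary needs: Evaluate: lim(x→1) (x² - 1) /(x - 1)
Factor: (x² - 1)=(x-1)(x + 1)
Cancel (x-1): lim(x→1) (x + 1)=2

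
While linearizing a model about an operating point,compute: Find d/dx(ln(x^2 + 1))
Chain rule: d/dx[ln(u)]=u'/u where u=x^2+1
u'=2x

Answer: (2x)/(x^2+1)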